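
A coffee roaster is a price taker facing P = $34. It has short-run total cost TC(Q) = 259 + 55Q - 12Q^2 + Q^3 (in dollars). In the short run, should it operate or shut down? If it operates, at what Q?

From TC, MC = TC'(Q) = 55 - 24Q + 3Q^2 and AVC = VC/Q = 55 - 12Q + Q^2.
AVC is minimized where dAVC/dQ = -12 + 2Q = 0, at Q = 6; min AVC = 55 - 12·6 + 6^2 = $19.
Since P = $34 ≥ min AVC = $19, price covers variable cost and the firm should produce.
Set P = MC: 34 = 55 - 24Q + 3Q^2 → 21 - 24Q + 3Q^2 = 0. The roots are Q = 1 and Q = 7; the profit-maximizing output is on the rising part of MC, so Q* = 7.
Check: AVC at Q = 7 is $20 ≤ P, so revenue covers variable cost.
Profit = P·Q − TC = 34·7 − 399 = -$161, a loss, but smaller than the $259 fixed cost the firm would lose by shutting down.

Produce at Q = 7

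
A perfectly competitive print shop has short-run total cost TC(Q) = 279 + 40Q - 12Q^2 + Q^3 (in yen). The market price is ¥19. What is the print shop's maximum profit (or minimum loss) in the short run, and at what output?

Profit = -¥181 at Q = 7

AVC = 40 - 12Q + Q^2; min AVC = ¥4 at Q = 6. Since P = ¥19 ≥ min AVC, the firm produces.
With MC = 40 - 24Q + 3Q^2, P = MC on the upward-sloping part at Q* = 7.
TR = 19·7 = 133. TC = 279 + 35 = 314. Profit = 133 − 314 = -¥181.
Shutting down would mean losing the fixed cost of ¥279, so operating at a loss of ¥181 is better by ¥98.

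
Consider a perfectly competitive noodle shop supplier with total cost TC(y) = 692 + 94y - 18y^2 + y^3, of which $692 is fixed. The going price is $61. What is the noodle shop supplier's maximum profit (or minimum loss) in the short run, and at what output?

Profit = -$208 at y = 11

AVC = 94 - 18y + y^2; min AVC = $13 at y = 9. Since P = $61 ≥ min AVC, the firm produces.
MC = 94 - 36y + 3y^2. Setting P = MC and taking the root on the rising branch gives y* = 11.
TR = 61·11 = 671. TC = 692 + 187 = 879. Profit = 671 − 879 = -$208.
That loss of $208 beats the $692 the firm would lose by shutting down; producing recovers $484 of fixed cost.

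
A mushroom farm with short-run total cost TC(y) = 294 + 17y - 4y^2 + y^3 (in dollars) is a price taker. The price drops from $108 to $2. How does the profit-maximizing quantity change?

AVC = 17 - 4y + y^2, minimized at y = 2 where min AVC = $13. MC = 17 - 8y + 3y^2.
At P = $108 ≥ min AVC, set P = MC on the rising branch: y = 7.
At P = $2 < min AVC = $13, price no longer covers variable cost at any output, so the firm shuts down: y = 0.

Output falls from 7 to 0 (the firm shuts down)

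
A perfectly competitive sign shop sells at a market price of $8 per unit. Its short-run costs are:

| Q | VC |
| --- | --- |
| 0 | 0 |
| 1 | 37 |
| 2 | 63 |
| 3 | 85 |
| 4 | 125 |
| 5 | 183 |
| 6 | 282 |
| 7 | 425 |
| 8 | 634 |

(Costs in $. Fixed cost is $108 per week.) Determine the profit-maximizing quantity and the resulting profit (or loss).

Q = 0 (shut down); profit = -$108

Tabulate TR − TC: Q=0: -108; Q=1: -137; Q=2: -155; Q=3: -169; Q=4: -201; Q=5: -251; Q=6: -342; Q=7: -477; Q=8: -678.
Profit is highest at Q = 0. Equivalently, the lowest AVC in the table is 85/3 ≈ $28.33 at Q = 3, and P = $8 falls below it — price never covers variable cost, so the firm shuts down and loses only its fixed cost.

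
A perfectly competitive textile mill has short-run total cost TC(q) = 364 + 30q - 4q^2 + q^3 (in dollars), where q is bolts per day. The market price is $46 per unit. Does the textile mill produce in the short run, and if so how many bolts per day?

Variable cost is VC = 30q - 4q^2 + q^3, so AVC = VC/q = 30 - 4q + q^2 and MC = dTC/dq = 30 - 8q + 3q^2.
AVC hits its minimum where MC = AVC, at q = 2, giving min AVC = 30 - 4·2 + 2^2 = $26.
P = $46 exceeds min AVC = $26, so the firm stays open.
Solving P = MC: -16 - 8q + 3q^2 = 0 ⇒ q = -4/3 or 4. On the upward-sloping branch, q* = 4.
Check: AVC at q = 4 is $30 ≤ P, so revenue covers variable cost.
Profit = P·q − TC = 46·4 − 484 = -$300, a loss, but smaller than the $364 fixed cost the firm would lose by shutting down.

Produce at q = 4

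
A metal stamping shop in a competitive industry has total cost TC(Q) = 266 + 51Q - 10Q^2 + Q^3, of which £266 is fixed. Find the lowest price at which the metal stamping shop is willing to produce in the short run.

£26 per unit

The firm shuts down when price falls below the minimum of average variable cost. AVC = VC/Q = 51 - 10Q + Q^2.
At the minimum of AVC, MC = AVC. MC = 51 - 20Q + 3Q^2; setting MC = AVC gives 2Q^2 - 10Q = 0, so Q = 5. min AVC = 26.
So the shutdown price is £26.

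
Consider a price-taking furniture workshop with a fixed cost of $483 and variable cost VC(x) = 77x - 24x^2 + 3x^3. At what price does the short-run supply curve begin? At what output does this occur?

Short-run supply begins at min AVC. From VC = 77x - 24x^2 + 3x^3, AVC = 77 - 24x + 3x^2.
At the minimum of AVC, MC = AVC. MC = 77 - 48x + 9x^2; setting MC = AVC gives 6x^2 - 24x = 0, so x = 4. min AVC = 29.
So the shutdown price is $29.

$29 per unit, at x = 4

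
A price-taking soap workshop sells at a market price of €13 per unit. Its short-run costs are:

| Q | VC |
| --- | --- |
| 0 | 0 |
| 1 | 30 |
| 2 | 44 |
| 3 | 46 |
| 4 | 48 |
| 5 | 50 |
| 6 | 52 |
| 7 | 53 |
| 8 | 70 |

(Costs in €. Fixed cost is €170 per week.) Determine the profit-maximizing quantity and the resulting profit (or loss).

Profit at each row (π = 13Q − TC): Q=0: -170; Q=1: -187; Q=2: -188; Q=3: -177; Q=4: -166; Q=5: -155; Q=6: -144; Q=7: -132; Q=8: -136.
Profit is maximized at Q = 7. AVC there is 53/7 = €7.57 ≤ P, so producing beats shutting down (which would give -€170).

Q = 7; profit = -€132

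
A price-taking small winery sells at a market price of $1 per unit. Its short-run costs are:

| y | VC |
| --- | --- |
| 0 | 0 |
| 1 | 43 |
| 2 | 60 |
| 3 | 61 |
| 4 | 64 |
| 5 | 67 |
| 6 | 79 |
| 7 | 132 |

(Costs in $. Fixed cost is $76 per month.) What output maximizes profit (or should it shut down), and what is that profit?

y = 0 (shut down); profit = -$76

Compute π = P·y − TC at each output: y=0: -76; y=1: -118; y=2: -134; y=3: -134; y=4: -136; y=5: -138; y=6: -149; y=7: -201.
Profit is highest at y = 0. Equivalently, the lowest AVC in the table is 79/6 ≈ $13.17 at y = 6, and P = $1 falls below it — price never covers variable cost, so the firm shuts down and loses only its fixed cost.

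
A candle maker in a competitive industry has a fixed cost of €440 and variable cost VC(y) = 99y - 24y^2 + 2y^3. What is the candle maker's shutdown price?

The shutdown price is the minimum of AVC. VC = 99y - 24y^2 + 2y^3, so AVC = 99 - 24y + 2y^2.
dAVC/dy = -24 + 4y = 0 gives y = 6. min AVC = 99 - 24·6 + 2·6^2 = 27.
So the shutdown price is €27.

€27 per unit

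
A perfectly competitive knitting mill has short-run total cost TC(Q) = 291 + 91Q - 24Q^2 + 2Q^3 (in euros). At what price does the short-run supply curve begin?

The firm shuts down when price falls below the minimum of average variable cost. AVC = VC/Q = 91 - 24Q + 2Q^2.
dAVC/dQ = -24 + 4Q = 0 gives Q = 6. min AVC = 91 - 24·6 + 2·6^2 = 19.
The firm shuts down for any P below €19.

€19 per unit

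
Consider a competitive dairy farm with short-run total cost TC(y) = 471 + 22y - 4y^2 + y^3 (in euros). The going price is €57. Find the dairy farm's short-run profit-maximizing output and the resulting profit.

Profit = -€321 at y = 5

AVC = 22 - 4y + y^2 has its minimum €18 at y = 2; price €57 clears that bar, so the firm operates.
With MC = 22 - 8y + 3y^2, P = MC on the upward-sloping part at y* = 5.
TR = 57·5 = 285. TC = 471 + 135 = 606. Profit = 285 − 606 = -€321.
That loss of €321 beats the €471 the firm would lose by shutting down; producing recovers €150 of fixed cost.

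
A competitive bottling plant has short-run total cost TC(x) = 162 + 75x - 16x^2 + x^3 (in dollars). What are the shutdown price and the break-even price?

Shutdown price = min AVC. AVC = 75 - 16x + x^2, with vertex at x = 8 and minimum $11.
ATC = 162/x + 75 - 16x + x^2. Setting dATC/dx = −162/x^2 − 16 + 2x = 0 gives x = 9 (since 2·9^3 − 16·9^2 = 162).
min ATC = 162/9 + 75 − 16·9 + 9^2 = $30. That is the break-even price.
For $11 ≤ P < $30 the firm produces at a loss; below $11 it shuts down.

Shutdown price = $11; break-even price = $30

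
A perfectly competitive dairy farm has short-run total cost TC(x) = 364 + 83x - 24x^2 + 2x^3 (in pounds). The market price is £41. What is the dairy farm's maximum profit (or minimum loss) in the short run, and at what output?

Profit = -£168 at x = 7

AVC = 83 - 24x + 2x^2 has its minimum £11 at x = 6; price £41 clears that bar, so the firm operates.
With MC = 83 - 48x + 6x^2, P = MC on the upward-sloping part at x* = 7.
TR = 41·7 = 287. TC = 364 + 91 = 455. Profit = 287 − 455 = -£168.
By producing, the firm covers all variable cost plus £196 of fixed cost; shutting down would lose the full £364.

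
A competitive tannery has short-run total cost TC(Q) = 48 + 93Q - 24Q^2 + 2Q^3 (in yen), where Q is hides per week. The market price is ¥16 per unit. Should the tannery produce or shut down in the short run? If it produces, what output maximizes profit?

From TC, MC = TC'(Q) = 93 - 48Q + 6Q^2 and AVC = VC/Q = 93 - 24Q + 2Q^2.
AVC hits its minimum where MC = AVC, at Q = 6, giving min AVC = 93 - 24·6 + 2·6^2 = ¥21.
With P < min AVC (¥16 < ¥21), every unit sold adds to the loss.
Shutting down limits the loss to fixed cost, ¥48.

Shut down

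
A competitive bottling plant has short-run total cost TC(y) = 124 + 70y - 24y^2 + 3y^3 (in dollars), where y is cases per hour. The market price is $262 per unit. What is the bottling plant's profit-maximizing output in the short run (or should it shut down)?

From TC, MC = TC'(y) = 70 - 48y + 9y^2 and AVC = VC/y = 70 - 24y + 3y^2.
The AVC parabola has its vertex at y = 24/6 = 4, where AVC = 70 - 24·4 + 3·4^2 = $22.
P = $262 exceeds min AVC = $22, so the firm stays open.
P = MC gives -192 - 48y + 9y^2 = 0, with roots -8/3 and 8. Take the larger (rising MC): y* = 8.
Check: AVC at y = 8 is $70 ≤ P, so revenue covers variable cost.
Profit = P·y − TC = 262·8 − 684 = $1412.

Produce at y = 8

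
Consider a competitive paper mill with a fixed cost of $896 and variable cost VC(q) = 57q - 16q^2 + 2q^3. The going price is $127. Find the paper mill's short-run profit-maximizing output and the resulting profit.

AVC = 57 - 16q + 2q^2 has its minimum $25 at q = 4; price $127 clears that bar, so the firm operates.
With MC = 57 - 32q + 6q^2, P = MC on the upward-sloping part at q* = 7.
TR = 127·7 = 889. TC = 896 + 301 = 1197. Profit = 889 − 1197 = -$308.
Shutting down would mean losing the fixed cost of $896, so operating at a loss of $308 is better by $588.

Profit = -$308 at q = 7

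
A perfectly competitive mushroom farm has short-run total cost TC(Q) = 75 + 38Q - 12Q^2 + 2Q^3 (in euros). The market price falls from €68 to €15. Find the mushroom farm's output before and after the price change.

Output falls from 5 to 0 (the firm shuts down)

MC = 38 - 24Q + 6Q^2; the shutdown threshold is min AVC = €20 (at Q = 3).
At P = €68 ≥ min AVC, set P = MC on the rising branch: Q = 5.
At P = €15 < min AVC = €20, price no longer covers variable cost at any output, so the firm shuts down: Q = 0.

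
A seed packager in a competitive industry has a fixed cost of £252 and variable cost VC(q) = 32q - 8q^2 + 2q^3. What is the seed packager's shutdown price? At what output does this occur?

£24 per unit, at q = 2

The firm shuts down when price falls below the minimum of average variable cost. AVC = VC/q = 32 - 8q + 2q^2.
At the minimum of AVC, MC = AVC. MC = 32 - 16q + 6q^2; setting MC = AVC gives 4q^2 - 8q = 0, so q = 2. min AVC = 24.
The firm shuts down for any P below £24.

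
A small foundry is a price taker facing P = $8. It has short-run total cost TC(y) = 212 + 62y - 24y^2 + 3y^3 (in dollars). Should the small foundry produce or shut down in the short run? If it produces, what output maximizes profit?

Variable cost is VC = 62y - 24y^2 + 3y^3, so AVC = VC/y = 62 - 24y + 3y^2 and MC = dTC/dy = 62 - 48y + 9y^2.
AVC is minimized where dAVC/dy = -24 + 6y = 0, at y = 4; min AVC = 62 - 24·4 + 3·4^2 = $14.
P = $8 lies below min AVC = $14; no output level covers variable cost.
Shutting down limits the loss to fixed cost, $212.

Shut down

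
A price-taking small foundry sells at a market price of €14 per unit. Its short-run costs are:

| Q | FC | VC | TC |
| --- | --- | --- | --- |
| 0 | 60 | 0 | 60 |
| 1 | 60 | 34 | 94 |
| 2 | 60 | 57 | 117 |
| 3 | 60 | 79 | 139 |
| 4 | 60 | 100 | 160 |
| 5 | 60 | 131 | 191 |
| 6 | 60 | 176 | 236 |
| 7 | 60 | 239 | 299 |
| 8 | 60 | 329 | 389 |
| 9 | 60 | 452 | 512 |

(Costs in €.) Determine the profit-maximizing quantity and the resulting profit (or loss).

Profit at each row (π = 14Q − TC): Q=0: -60; Q=1: -80; Q=2: -89; Q=3: -97; Q=4: -104; Q=5: -121; Q=6: -152; Q=7: -201; Q=8: -277; Q=9: -386.
Profit is highest at Q = 0. Equivalently, the lowest AVC in the table is 100/4 ≈ €25 at Q = 4, and P = €14 falls below it — price never covers variable cost, so the firm shuts down and loses only its fixed cost.

Q = 0 (shut down); profit = -€60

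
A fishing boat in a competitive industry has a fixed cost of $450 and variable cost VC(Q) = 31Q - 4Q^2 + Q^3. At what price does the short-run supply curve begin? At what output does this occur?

$27 per unit, at Q = 2

Short-run supply begins at min AVC. From VC = 31Q - 4Q^2 + Q^3, AVC = 31 - 4Q + Q^2.
dAVC/dQ = -4 + 2Q = 0 gives Q = 2. min AVC = 31 - 4·2 + 2^2 = 27.
The firm shuts down for any P below $27.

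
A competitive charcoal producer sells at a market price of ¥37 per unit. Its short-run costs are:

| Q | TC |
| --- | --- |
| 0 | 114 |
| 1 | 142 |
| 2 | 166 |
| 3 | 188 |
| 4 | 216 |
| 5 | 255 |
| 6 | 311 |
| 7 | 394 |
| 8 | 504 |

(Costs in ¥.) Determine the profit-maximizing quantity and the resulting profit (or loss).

Profit at each row (π = 37Q − TC): Q=0: -114; Q=1: -105; Q=2: -92; Q=3: -77; Q=4: -68; Q=5: -70; Q=6: -89; Q=7: -135; Q=8: -208.
Profit is maximized at Q = 4. AVC there is 102/4 = ¥25.50 ≤ P, so producing beats shutting down (which would give -¥114).

Q = 4; profit = -¥68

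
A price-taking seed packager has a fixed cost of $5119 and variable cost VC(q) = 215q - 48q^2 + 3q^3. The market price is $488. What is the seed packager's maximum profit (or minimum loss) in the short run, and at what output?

Profit = -$49 at q = 13

AVC = 215 - 48q + 3q^2 has its minimum $23 at q = 8; price $488 clears that bar, so the firm operates.
With MC = 215 - 96q + 9q^2, P = MC on the upward-sloping part at q* = 13.
TR = 488·13 = 6344. TC = 5119 + 1274 = 6393. Profit = 6344 − 6393 = -$49.
By producing, the firm covers all variable cost plus $5070 of fixed cost; shutting down would lose the full $5119.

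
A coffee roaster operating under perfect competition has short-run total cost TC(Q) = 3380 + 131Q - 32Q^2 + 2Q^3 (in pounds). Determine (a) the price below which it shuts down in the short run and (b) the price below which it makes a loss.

Shutdown price = min AVC. AVC = 131 - 32Q + 2Q^2, with vertex at Q = 8 and minimum £3.
ATC = 3380/Q + 131 - 32Q + 2Q^2. Setting dATC/dQ = −3380/Q^2 − 32 + 4Q = 0 gives Q = 13 (since 4·13^3 − 32·13^2 = 3380).
min ATC = 3380/13 + 131 − 32·13 + 2·13^2 = £313. That is the break-even price.
For £3 ≤ P < £313 the firm produces at a loss; below £3 it shuts down.

Shutdown price = £3; break-even price = £313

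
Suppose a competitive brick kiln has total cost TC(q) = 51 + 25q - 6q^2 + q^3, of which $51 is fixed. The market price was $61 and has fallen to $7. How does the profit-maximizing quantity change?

Output falls from 6 to 0 (the firm shuts down)

MC = 25 - 12q + 3q^2; the shutdown threshold is min AVC = $16 (at q = 3).
At P = $61 ≥ min AVC, set P = MC on the rising branch: q = 6.
At P = $7 < min AVC = $16, price no longer covers variable cost at any output, so the firm shuts down: q = 0.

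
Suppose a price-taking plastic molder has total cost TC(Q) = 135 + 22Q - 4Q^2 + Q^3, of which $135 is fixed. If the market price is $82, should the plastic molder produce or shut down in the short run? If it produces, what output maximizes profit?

From TC, MC = TC'(Q) = 22 - 8Q + 3Q^2 and AVC = VC/Q = 22 - 4Q + Q^2.
AVC is minimized where dAVC/dQ = -4 + 2Q = 0, at Q = 2; min AVC = 22 - 4·2 + 2^2 = $18.
Since P = $82 ≥ min AVC = $18, price covers variable cost and the firm should produce.
P = MC gives -60 - 8Q + 3Q^2 = 0, with roots -10/3 and 6. Take the larger (rising MC): Q* = 6.
Check: AVC at Q = 6 is $34 ≤ P, so revenue covers variable cost.
Profit = P·Q − TC = 82·6 − 339 = $153.

Produce at Q = 6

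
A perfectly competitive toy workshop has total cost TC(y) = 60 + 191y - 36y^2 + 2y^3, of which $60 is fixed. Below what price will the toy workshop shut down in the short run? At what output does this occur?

The shutdown price is the minimum of AVC. VC = 191y - 36y^2 + 2y^3, so AVC = 191 - 36y + 2y^2.
dAVC/dy = -36 + 4y = 0 gives y = 9. min AVC = 191 - 36·9 + 2·9^2 = 29.
For P < $29 the firm produces nothing.

$29 per unit, at y = 9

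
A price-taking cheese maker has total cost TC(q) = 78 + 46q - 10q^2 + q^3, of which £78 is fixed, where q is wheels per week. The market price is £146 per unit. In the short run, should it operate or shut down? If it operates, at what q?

From TC, MC = TC'(q) = 46 - 20q + 3q^2 and AVC = VC/q = 46 - 10q + q^2.
AVC is minimized where dAVC/dq = -10 + 2q = 0, at q = 5; min AVC = 46 - 10·5 + 5^2 = £21.
Since P = £146 ≥ min AVC = £21, price covers variable cost and the firm should produce.
P = MC gives -100 - 20q + 3q^2 = 0, with roots -10/3 and 10. Take the larger (rising MC): q* = 10.
Check: AVC at q = 10 is £46 ≤ P, so revenue covers variable cost.
Profit = P·q − TC = 146·10 − 538 = £922.

Produce at q = 10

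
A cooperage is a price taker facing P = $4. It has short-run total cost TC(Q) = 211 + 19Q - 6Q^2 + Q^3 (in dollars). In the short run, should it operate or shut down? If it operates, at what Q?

Shut down

Variable cost is VC = 19Q - 6Q^2 + Q^3, so AVC = VC/Q = 19 - 6Q + Q^2 and MC = dTC/dQ = 19 - 12Q + 3Q^2.
AVC hits its minimum where MC = AVC, at Q = 3, giving min AVC = 19 - 6·3 + 3^2 = $10.
With P < min AVC ($4 < $10), every unit sold adds to the loss.
Shutting down limits the loss to fixed cost, $211.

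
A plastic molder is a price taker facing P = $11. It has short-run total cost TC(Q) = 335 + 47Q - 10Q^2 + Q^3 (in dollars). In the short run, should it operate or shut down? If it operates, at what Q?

From TC, MC = TC'(Q) = 47 - 20Q + 3Q^2 and AVC = VC/Q = 47 - 10Q + Q^2.
AVC hits its minimum where MC = AVC, at Q = 5, giving min AVC = 47 - 10·5 + 5^2 = $22.
Since P = $11 < min AVC = $22, price fails to cover variable cost at any output.
Shutting down limits the loss to fixed cost, $335.

Shut down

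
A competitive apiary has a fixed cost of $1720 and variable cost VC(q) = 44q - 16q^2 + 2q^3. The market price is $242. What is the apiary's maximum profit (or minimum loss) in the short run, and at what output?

Profit = -$100 at q = 9

AVC = 44 - 16q + 2q^2; min AVC = $12 at q = 4. Since P = $242 ≥ min AVC, the firm produces.
MC = 44 - 32q + 6q^2. Setting P = MC and taking the root on the rising branch gives q* = 9.
TR = 242·9 = 2178. TC = 1720 + 558 = 2278. Profit = 2178 − 2278 = -$100.
That loss of $100 beats the $1720 the firm would lose by shutting down; producing recovers $1620 of fixed cost.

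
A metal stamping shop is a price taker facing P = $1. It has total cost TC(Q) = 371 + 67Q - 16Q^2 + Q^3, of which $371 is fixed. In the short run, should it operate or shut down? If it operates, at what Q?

From TC, MC = TC'(Q) = 67 - 32Q + 3Q^2 and AVC = VC/Q = 67 - 16Q + Q^2.
AVC hits its minimum where MC = AVC, at Q = 8, giving min AVC = 67 - 16·8 + 8^2 = $3.
P = $1 lies below min AVC = $3; no output level covers variable cost.
The firm minimizes its loss by shutting down and losing only its fixed cost of $371.

Shut down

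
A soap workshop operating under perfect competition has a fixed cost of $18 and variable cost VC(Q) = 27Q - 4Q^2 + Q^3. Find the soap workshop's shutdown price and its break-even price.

Shutdown price = $23; break-even price = $30

Shutdown price = min AVC. AVC = 27 - 4Q + Q^2, with vertex at Q = 2 and minimum $23.
ATC = 18/Q + 27 - 4Q + Q^2. Setting dATC/dQ = −18/Q^2 − 4 + 2Q = 0 gives Q = 3 (since 2·3^3 − 4·3^2 = 18).
min ATC = 18/3 + 27 − 4·3 + 3^2 = $30. That is the break-even price.
Between these two prices the firm operates at a loss; above $30 it earns a profit.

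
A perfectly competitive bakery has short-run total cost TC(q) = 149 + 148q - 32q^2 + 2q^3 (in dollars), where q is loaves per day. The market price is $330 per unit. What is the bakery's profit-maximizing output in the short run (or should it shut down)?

Produce at q = 13

Strip out fixed cost: VC = 148q - 32q^2 + 2q^3. Then AVC = 148 - 32q + 2q^2 and MC = 148 - 64q + 6q^2.
AVC is minimized where dAVC/dq = -32 + 4q = 0, at q = 8; min AVC = 148 - 32·8 + 2·8^2 = $20.
Because $330 ≥ $20, revenue can cover variable cost; the firm operates.
Solving P = MC: -182 - 64q + 6q^2 = 0 ⇒ q = -7/3 or 13. On the upward-sloping branch, q* = 13.
Check: AVC at q = 13 is $70 ≤ P, so revenue covers variable cost.
Profit = P·q − TC = 330·13 − 1059 = $3231.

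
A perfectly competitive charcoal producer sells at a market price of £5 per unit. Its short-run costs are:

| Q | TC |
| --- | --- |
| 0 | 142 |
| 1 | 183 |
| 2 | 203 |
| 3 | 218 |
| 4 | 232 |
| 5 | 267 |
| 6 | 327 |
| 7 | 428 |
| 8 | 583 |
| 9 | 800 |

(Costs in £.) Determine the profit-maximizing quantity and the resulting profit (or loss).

Compute π = P·Q − TC at each output: Q=0: -142; Q=1: -178; Q=2: -193; Q=3: -203; Q=4: -212; Q=5: -242; Q=6: -297; Q=7: -393; Q=8: -543; Q=9: -755.
Profit is highest at Q = 0. Equivalently, the lowest AVC in the table is 90/4 ≈ £22.50 at Q = 4, and P = £5 falls below it — price never covers variable cost, so the firm shuts down and loses only its fixed cost.

Q = 0 (shut down); profit = -£142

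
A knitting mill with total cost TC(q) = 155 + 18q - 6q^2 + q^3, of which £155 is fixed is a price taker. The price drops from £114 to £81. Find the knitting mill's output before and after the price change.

Output falls from 8 to 7

MC = 18 - 12q + 3q^2; the shutdown threshold is min AVC = £9 (at q = 3).
With P = £114 above the shutdown price, P = MC gives q = 8.
At P = £81 ≥ min AVC, set P = MC: q = 7. The firm stays open but cuts output.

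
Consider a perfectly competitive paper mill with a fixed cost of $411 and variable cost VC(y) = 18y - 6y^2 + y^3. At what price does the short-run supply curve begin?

$9 per unit

The shutdown price is the minimum of AVC. VC = 18y - 6y^2 + y^3, so AVC = 18 - 6y + y^2.
dAVC/dy = -6 + 2y = 0 gives y = 3. min AVC = 18 - 6·3 + 3^2 = 9.
The firm shuts down for any P below $9.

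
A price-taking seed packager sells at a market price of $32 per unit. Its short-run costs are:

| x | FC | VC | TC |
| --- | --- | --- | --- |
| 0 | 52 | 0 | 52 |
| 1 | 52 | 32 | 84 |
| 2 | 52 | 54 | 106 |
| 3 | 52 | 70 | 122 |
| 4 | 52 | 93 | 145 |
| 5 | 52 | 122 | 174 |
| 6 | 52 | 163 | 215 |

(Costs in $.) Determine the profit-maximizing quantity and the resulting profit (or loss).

Tabulate TR − TC: x=0: -52; x=1: -52; x=2: -42; x=3: -26; x=4: -17; x=5: -14; x=6: -23.
Profit is maximized at x = 5. AVC there is 122/5 = $24.40 ≤ P, so producing beats shutting down (which would give -$52).

x = 5; profit = -$14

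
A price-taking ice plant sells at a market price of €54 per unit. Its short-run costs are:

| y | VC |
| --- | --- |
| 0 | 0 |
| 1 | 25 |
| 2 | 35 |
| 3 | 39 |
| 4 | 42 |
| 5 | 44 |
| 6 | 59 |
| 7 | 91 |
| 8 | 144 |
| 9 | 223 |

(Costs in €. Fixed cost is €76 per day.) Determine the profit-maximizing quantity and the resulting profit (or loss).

Compute π = P·y − TC at each output: y=0: -76; y=1: -47; y=2: -3; y=3: 47; y=4: 98; y=5: 150; y=6: 189; y=7: 211; y=8: 212; y=9: 187.
Profit is maximized at y = 8. AVC there is 144/8 = €18 ≤ P, so producing beats shutting down (which would give -€76).

y = 8; profit = €212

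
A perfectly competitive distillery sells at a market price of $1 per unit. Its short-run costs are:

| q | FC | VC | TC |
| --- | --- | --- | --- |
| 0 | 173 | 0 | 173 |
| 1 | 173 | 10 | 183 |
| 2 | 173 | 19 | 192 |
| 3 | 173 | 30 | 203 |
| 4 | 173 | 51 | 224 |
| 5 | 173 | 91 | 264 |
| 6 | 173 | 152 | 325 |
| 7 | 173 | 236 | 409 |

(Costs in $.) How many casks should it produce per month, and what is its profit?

q = 0 (shut down); profit = -$173

Profit at each row (π = 1q − TC): q=0: -173; q=1: -182; q=2: -190; q=3: -200; q=4: -220; q=5: -259; q=6: -319; q=7: -402.
Profit is highest at q = 0. Equivalently, the lowest AVC in the table is 19/2 ≈ $9.50 at q = 2, and P = $1 falls below it — price never covers variable cost, so the firm shuts down and loses only its fixed cost.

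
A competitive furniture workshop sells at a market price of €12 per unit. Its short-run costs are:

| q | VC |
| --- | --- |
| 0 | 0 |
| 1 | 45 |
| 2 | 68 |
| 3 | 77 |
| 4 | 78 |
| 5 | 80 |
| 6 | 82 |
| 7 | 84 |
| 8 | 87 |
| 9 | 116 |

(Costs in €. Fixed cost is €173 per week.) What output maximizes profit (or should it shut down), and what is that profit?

q = 8; profit = -€164

Profit at each row (π = 12q − TC): q=0: -173; q=1: -206; q=2: -217; q=3: -214; q=4: -203; q=5: -193; q=6: -183; q=7: -173; q=8: -164; q=9: -181.
Profit is maximized at q = 8. AVC there is 87/8 = €10.88 ≤ P, so producing beats shutting down (which would give -€173).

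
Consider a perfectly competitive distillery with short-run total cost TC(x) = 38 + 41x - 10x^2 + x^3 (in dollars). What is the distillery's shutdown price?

$16 per unit

The firm shuts down when price falls below the minimum of average variable cost. AVC = VC/x = 41 - 10x + x^2.
At the minimum of AVC, MC = AVC. MC = 41 - 20x + 3x^2; setting MC = AVC gives 2x^2 - 10x = 0, so x = 5. min AVC = 16.
For P < $16 the firm produces nothing.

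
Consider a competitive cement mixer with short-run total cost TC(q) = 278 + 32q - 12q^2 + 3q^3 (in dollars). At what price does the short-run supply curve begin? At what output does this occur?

The shutdown price is the minimum of AVC. VC = 32q - 12q^2 + 3q^3, so AVC = 32 - 12q + 3q^2.
At the minimum of AVC, MC = AVC. MC = 32 - 24q + 9q^2; setting MC = AVC gives 6q^2 - 12q = 0, so q = 2. min AVC = 20.
The firm shuts down for any P below $20.

$20 per unit, at q = 2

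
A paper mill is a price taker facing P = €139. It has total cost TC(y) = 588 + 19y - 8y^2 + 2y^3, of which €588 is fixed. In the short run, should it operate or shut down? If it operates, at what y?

Strip out fixed cost: VC = 19y - 8y^2 + 2y^3. Then AVC = 19 - 8y + 2y^2 and MC = 19 - 16y + 6y^2.
AVC is minimized where dAVC/dy = -8 + 4y = 0, at y = 2; min AVC = 19 - 8·2 + 2·2^2 = €11.
Since P = €139 ≥ min AVC = €11, price covers variable cost and the firm should produce.
P = MC gives -120 - 16y + 6y^2 = 0, with roots -10/3 and 6. Take the larger (rising MC): y* = 6.
Check: AVC at y = 6 is €43 ≤ P, so revenue covers variable cost.
Profit = P·y − TC = 139·6 − 846 = -€12, a loss, but smaller than the €588 fixed cost the firm would lose by shutting down.

Produce at y = 6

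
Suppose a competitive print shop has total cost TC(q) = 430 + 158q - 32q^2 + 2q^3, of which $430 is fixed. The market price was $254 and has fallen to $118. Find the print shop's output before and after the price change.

Output falls from 12 to 10

AVC = 158 - 32q + 2q^2, minimized at q = 8 where min AVC = $30. MC = 158 - 64q + 6q^2.
With P = $254 above the shutdown price, P = MC gives q = 12.
At P = $118 ≥ min AVC, set P = MC: q = 10. The firm stays open but cuts output.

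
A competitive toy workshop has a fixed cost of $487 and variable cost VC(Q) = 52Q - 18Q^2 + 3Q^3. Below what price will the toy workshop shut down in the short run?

$25 per unit

Short-run supply begins at min AVC. From VC = 52Q - 18Q^2 + 3Q^3, AVC = 52 - 18Q + 3Q^2.
dAVC/dQ = -18 + 6Q = 0 gives Q = 3. min AVC = 52 - 18·3 + 3·3^2 = 25.
So the shutdown price is $25.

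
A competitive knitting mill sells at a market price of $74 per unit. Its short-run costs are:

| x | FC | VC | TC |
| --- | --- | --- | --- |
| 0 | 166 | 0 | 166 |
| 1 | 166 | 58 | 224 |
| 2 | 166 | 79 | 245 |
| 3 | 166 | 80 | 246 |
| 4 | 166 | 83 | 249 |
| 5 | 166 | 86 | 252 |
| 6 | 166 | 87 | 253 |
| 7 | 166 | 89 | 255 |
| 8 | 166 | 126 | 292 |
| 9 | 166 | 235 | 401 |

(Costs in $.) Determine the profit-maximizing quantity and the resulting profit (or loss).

x = 8; profit = $300

Tabulate TR − TC: x=0: -166; x=1: -150; x=2: -97; x=3: -24; x=4: 47; x=5: 118; x=6: 191; x=7: 263; x=8: 300; x=9: 265.
Profit is maximized at x = 8. AVC there is 126/8 = $15.75 ≤ P, so producing beats shutting down (which would give -$166).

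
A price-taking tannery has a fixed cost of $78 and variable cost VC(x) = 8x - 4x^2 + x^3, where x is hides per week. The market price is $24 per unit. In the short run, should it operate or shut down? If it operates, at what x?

Produce at x = 4

Variable cost is VC = 8x - 4x^2 + x^3, so AVC = VC/x = 8 - 4x + x^2 and MC = dTC/dx = 8 - 8x + 3x^2.
AVC is minimized where dAVC/dx = -4 + 2x = 0, at x = 2; min AVC = 8 - 4·2 + 2^2 = $4.
Because $24 ≥ $4, revenue can cover variable cost; the firm operates.
Solving P = MC: -16 - 8x + 3x^2 = 0 ⇒ x = -4/3 or 4. On the upward-sloping branch, x* = 4.
Check: AVC at x = 4 is $8 ≤ P, so revenue covers variable cost.
Profit = P·x − TC = 24·4 − 110 = -$14, a loss, but smaller than the $78 fixed cost the firm would lose by shutting down.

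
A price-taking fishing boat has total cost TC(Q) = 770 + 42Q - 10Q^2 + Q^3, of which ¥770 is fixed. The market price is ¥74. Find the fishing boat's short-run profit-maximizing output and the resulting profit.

AVC = 42 - 10Q + Q^2; min AVC = ¥17 at Q = 5. Since P = ¥74 ≥ min AVC, the firm produces.
MC = 42 - 20Q + 3Q^2. Setting P = MC and taking the root on the rising branch gives Q* = 8.
TR = 74·8 = 592. TC = 770 + 208 = 978. Profit = 592 − 978 = -¥386.
Shutting down would mean losing the fixed cost of ¥770, so operating at a loss of ¥386 is better by ¥384.

Profit = -¥386 at Q = 8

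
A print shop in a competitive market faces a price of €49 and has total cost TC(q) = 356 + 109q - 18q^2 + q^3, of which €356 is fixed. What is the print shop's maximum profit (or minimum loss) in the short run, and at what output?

Profit = -€156 at q = 10

AVC = 109 - 18q + q^2 has its minimum €28 at q = 9; price €49 clears that bar, so the firm operates.
MC = 109 - 36q + 3q^2. Setting P = MC and taking the root on the rising branch gives q* = 10.
TR = 49·10 = 490. TC = 356 + 290 = 646. Profit = 490 − 646 = -€156.
That loss of €156 beats the €356 the firm would lose by shutting down; producing recovers €200 of fixed cost.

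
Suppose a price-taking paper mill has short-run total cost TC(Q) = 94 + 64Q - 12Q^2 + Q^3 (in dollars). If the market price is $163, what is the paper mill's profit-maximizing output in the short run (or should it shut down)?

Produce at Q = 11

From TC, MC = TC'(Q) = 64 - 24Q + 3Q^2 and AVC = VC/Q = 64 - 12Q + Q^2.
AVC is minimized where dAVC/dQ = -12 + 2Q = 0, at Q = 6; min AVC = 64 - 12·6 + 6^2 = $28.
Since P = $163 ≥ min AVC = $28, price covers variable cost and the firm should produce.
P = MC gives -99 - 24Q + 3Q^2 = 0, with roots -3 and 11. Take the larger (rising MC): Q* = 11.
Check: AVC at Q = 11 is $53 ≤ P, so revenue covers variable cost.
Profit = P·Q − TC = 163·11 − 677 = $1116.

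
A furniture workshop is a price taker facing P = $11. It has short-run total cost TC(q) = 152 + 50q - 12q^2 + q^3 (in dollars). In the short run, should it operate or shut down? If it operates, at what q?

Variable cost is VC = 50q - 12q^2 + q^3, so AVC = VC/q = 50 - 12q + q^2 and MC = dTC/dq = 50 - 24q + 3q^2.
AVC is minimized where dAVC/dq = -12 + 2q = 0, at q = 6; min AVC = 50 - 12·6 + 6^2 = $14.
Since P = $11 < min AVC = $14, price fails to cover variable cost at any output.
The firm minimizes its loss by shutting down and losing only its fixed cost of $152.

Shut down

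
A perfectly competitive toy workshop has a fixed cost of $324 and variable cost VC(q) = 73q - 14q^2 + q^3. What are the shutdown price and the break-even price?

AVC = 73 - 14q + q^2; minimized at q = 7, giving min AVC = $24. That is the shutdown price.
ATC = 324/q + 73 - 14q + q^2. Setting dATC/dq = −324/q^2 − 14 + 2q = 0 gives q = 9 (since 2·9^3 − 14·9^2 = 324).
min ATC = 324/9 + 73 − 14·9 + 9^2 = $64. That is the break-even price.
Between these two prices the firm operates at a loss; above $64 it earns a profit.

Shutdown price = $24; break-even price = $64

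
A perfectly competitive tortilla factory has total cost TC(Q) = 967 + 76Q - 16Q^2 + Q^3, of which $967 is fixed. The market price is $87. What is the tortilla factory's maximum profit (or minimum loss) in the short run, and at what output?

Profit = -$241 at Q = 11

AVC = 76 - 16Q + Q^2 has its minimum $12 at Q = 8; price $87 clears that bar, so the firm operates.
With MC = 76 - 32Q + 3Q^2, P = MC on the upward-sloping part at Q* = 11.
TR = 87·11 = 957. TC = 967 + 231 = 1198. Profit = 957 − 1198 = -$241.
By producing, the firm covers all variable cost plus $726 of fixed cost; shutting down would lose the full $967.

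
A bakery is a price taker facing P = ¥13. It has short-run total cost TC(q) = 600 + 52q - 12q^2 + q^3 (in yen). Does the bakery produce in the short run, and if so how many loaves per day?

Shut down

From TC, MC = TC'(q) = 52 - 24q + 3q^2 and AVC = VC/q = 52 - 12q + q^2.
The AVC parabola has its vertex at q = 12/2 = 6, where AVC = 52 - 12·6 + 6^2 = ¥16.
P = ¥13 lies below min AVC = ¥16; no output level covers variable cost.
Best response: produce nothing and absorb the ¥600 fixed cost.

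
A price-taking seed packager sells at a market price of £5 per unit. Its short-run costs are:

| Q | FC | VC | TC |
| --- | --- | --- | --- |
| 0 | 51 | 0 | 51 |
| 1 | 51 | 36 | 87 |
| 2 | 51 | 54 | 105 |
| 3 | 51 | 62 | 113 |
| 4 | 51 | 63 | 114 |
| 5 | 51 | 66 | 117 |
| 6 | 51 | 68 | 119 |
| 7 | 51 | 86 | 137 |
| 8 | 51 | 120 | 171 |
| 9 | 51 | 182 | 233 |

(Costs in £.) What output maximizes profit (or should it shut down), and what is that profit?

Q = 0 (shut down); profit = -£51

Profit at each row (π = 5Q − TC): Q=0: -51; Q=1: -82; Q=2: -95; Q=3: -98; Q=4: -94; Q=5: -92; Q=6: -89; Q=7: -102; Q=8: -131; Q=9: -188.
Profit is highest at Q = 0. Equivalently, the lowest AVC in the table is 68/6 ≈ £11.33 at Q = 6, and P = £5 falls below it — price never covers variable cost, so the firm shuts down and loses only its fixed cost.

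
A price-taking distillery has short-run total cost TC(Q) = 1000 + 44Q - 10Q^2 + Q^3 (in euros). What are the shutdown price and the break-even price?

Shutdown price = min AVC. AVC = 44 - 10Q + Q^2, with vertex at Q = 5 and minimum €19.
ATC = 1000/Q + 44 - 10Q + Q^2. Setting dATC/dQ = −1000/Q^2 − 10 + 2Q = 0 gives Q = 10 (since 2·10^3 − 10·10^2 = 1000).
min ATC = 1000/10 + 44 − 10·10 + 10^2 = €144. That is the break-even price.
Between these two prices the firm operates at a loss; above €144 it earns a profit.

Shutdown price = €19; break-even price = €144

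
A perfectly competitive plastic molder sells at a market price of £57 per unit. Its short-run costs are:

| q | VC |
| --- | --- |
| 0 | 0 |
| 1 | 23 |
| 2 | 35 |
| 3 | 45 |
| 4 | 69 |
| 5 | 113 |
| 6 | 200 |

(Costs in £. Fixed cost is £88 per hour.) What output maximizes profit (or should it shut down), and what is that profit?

q = 5; profit = £84

Tabulate TR − TC: q=0: -88; q=1: -54; q=2: -9; q=3: 38; q=4: 71; q=5: 84; q=6: 54.
Profit is maximized at q = 5. AVC there is 113/5 = £22.60 ≤ P, so producing beats shutting down (which would give -£88).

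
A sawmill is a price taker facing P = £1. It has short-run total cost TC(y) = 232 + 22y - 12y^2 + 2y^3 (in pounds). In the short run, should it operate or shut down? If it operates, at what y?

Variable cost is VC = 22y - 12y^2 + 2y^3, so AVC = VC/y = 22 - 12y + 2y^2 and MC = dTC/dy = 22 - 24y + 6y^2.
AVC is minimized where dAVC/dy = -12 + 4y = 0, at y = 3; min AVC = 22 - 12·3 + 2·3^2 = £4.
P = £1 lies below min AVC = £4; no output level covers variable cost.
Shutting down limits the loss to fixed cost, £232.

Shut down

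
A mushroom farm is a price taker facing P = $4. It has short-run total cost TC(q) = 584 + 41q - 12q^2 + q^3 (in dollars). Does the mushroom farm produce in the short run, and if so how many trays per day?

Variable cost is VC = 41q - 12q^2 + q^3, so AVC = VC/q = 41 - 12q + q^2 and MC = dTC/dq = 41 - 24q + 3q^2.
The AVC parabola has its vertex at q = 12/2 = 6, where AVC = 41 - 12·6 + 6^2 = $5.
P = $4 lies below min AVC = $5; no output level covers variable cost.
The firm minimizes its loss by shutting down and losing only its fixed cost of $584.

Shut down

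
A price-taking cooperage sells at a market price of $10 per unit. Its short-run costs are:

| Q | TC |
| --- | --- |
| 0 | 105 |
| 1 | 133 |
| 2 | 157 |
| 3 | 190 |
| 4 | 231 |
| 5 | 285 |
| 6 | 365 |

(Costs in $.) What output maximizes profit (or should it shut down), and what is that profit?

Q = 0 (shut down); profit = -$105

Profit at each row (π = 10Q − TC): Q=0: -105; Q=1: -123; Q=2: -137; Q=3: -160; Q=4: -191; Q=5: -235; Q=6: -305.
Profit is highest at Q = 0. Equivalently, the lowest AVC in the table is 52/2 ≈ $26 at Q = 2, and P = $10 falls below it — price never covers variable cost, so the firm shuts down and loses only its fixed cost.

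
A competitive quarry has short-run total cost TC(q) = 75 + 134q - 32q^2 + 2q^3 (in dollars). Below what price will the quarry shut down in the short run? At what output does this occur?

$6 per unit, at q = 8

The firm shuts down when price falls below the minimum of average variable cost. AVC = VC/q = 134 - 32q + 2q^2.
dAVC/dq = -32 + 4q = 0 gives q = 8. min AVC = 134 - 32·8 + 2·8^2 = 6.
So the shutdown price is $6.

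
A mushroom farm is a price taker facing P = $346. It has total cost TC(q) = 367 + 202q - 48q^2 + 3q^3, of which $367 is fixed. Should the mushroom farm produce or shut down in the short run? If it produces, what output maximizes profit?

Produce at q = 12

Strip out fixed cost: VC = 202q - 48q^2 + 3q^3. Then AVC = 202 - 48q + 3q^2 and MC = 202 - 96q + 9q^2.
AVC is minimized where dAVC/dq = -48 + 6q = 0, at q = 8; min AVC = 202 - 48·8 + 3·8^2 = $10.
Because $346 ≥ $10, revenue can cover variable cost; the firm operates.
P = MC gives -144 - 96q + 9q^2 = 0, with roots -4/3 and 12. Take the larger (rising MC): q* = 12.
Check: AVC at q = 12 is $58 ≤ P, so revenue covers variable cost.
Profit = P·q − TC = 346·12 − 1063 = $3089.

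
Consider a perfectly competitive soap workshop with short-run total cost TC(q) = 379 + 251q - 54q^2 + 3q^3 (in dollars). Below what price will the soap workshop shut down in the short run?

Short-run supply begins at min AVC. From VC = 251q - 54q^2 + 3q^3, AVC = 251 - 54q + 3q^2.
dAVC/dq = -54 + 6q = 0 gives q = 9. min AVC = 251 - 54·9 + 3·9^2 = 8.
So the shutdown price is $8.

$8 per unit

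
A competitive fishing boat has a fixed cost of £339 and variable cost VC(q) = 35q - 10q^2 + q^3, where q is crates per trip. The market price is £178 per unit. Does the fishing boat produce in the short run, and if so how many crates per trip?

Produce at q = 11

Variable cost is VC = 35q - 10q^2 + q^3, so AVC = VC/q = 35 - 10q + q^2 and MC = dTC/dq = 35 - 20q + 3q^2.
AVC is minimized where dAVC/dq = -10 + 2q = 0, at q = 5; min AVC = 35 - 10·5 + 5^2 = £10.
Because £178 ≥ £10, revenue can cover variable cost; the firm operates.
Set P = MC: 178 = 35 - 20q + 3q^2 → -143 - 20q + 3q^2 = 0. The roots are q = -13/3 and q = 11; the profit-maximizing output is on the rising part of MC, so q* = 11.
Check: AVC at q = 11 is £46 ≤ P, so revenue covers variable cost.
Profit = P·q − TC = 178·11 − 845 = £1113.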